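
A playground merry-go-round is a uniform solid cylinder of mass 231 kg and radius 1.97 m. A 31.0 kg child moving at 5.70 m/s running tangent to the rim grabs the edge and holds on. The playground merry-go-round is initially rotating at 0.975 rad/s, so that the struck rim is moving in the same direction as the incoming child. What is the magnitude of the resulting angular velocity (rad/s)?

|ω_f| ≈ 1.38 rad/s

About the axle the impulsive forces during the collision are internal, so angular momentum about that axis is conserved.
I_p = ½(231)(1.97)² = 448.2 kg·m². Taking the sense of the child's angular momentum as positive, L_{child} = m v R = (31.0)(5.70)(1.97) = 348.1 kg·m²/s.
L_i = +I_p ω_p + m v R = +(448.2)(0.975) + 348.1 = 785.1 kg·m²/s.
After sticking, I_f = I_p + m R² = 448.2 + (31.0)(1.97)² = 568.6 kg·m².
ω_f = L_i / I_f = 785.1 / 568.6 = 1.381 rad/s.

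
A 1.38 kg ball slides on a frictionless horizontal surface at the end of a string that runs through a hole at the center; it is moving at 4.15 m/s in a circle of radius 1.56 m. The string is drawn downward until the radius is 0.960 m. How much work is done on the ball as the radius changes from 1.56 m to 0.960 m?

Central (radial) force ⇒ zero torque about the center ⇒ m v r is constant.
v₂ = v₁ r₁ / r₂ = (4.15)(1.56) / (0.960) = 6.744 m/s.
W = ΔKE = ½m(v₂² − v₁²) = 19.50 J.

W ≈ 19.5 J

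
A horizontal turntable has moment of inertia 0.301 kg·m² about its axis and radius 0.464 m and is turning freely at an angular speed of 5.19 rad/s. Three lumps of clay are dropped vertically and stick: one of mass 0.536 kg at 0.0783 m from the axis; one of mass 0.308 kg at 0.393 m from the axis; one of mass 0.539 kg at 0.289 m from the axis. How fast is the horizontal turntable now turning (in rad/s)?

No external torque acts about the axis; L_before = L_after.
Added inertia Σmr² = (0.536)(0.0783)² + (0.308)(0.393)² + (0.539)(0.289)² = 0.09587 kg·m²; I_f = 0.3010 + 0.09587 = 0.3969 kg·m².
ω_f = I_p ω_i / I_f = (0.3010)(5.19) / 0.3969 = 3.936 rad/s.

ω_f ≈ 3.94 rad/s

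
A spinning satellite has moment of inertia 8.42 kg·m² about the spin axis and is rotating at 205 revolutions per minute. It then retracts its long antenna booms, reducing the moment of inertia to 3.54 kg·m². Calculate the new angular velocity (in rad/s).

ω₂ ≈ 51.1 rad/s

Angular momentum about the spin axis is conserved since the torque about it is zero.
ω₂ = I₁ω₁ / I₂ = (8.420)(205 rpm) / (3.540) = 487.6 rpm = 51.06 rad/s.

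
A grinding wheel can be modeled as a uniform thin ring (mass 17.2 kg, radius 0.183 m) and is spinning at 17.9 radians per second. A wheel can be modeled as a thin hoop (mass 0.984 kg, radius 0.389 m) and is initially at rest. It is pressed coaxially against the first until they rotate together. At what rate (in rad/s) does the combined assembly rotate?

The coupling torques are internal; angular momentum about the shared axis is conserved.
Moments of inertia: I_A = (17.2)(0.183)² = 0.5760 kg·m²; I_B = (0.984)(0.389)² = 0.1489 kg·m².
Taking A's sense as positive: L = (0.5760)(17.9) = 10.31 kg·m²·rad/s.
Combined I = 0.5760 + 0.1489 = 0.7249 kg·m².
ω_f = L / I = 10.31 / 0.7249 = 14.22 rad/s.

|ω_f| ≈ 14.2 rad/s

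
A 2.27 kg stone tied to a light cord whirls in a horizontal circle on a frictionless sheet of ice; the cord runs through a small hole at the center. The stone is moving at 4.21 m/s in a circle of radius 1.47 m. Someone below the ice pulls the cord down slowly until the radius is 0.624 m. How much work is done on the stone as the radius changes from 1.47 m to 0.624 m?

The only horizontal force on the mass is along the cord (radial), so it exerts no torque about the hole and angular momentum m v r is conserved.
v₂ = v₁ r₁ / r₂ = (4.21)(1.47) / (0.624) = 9.918 m/s.
W = ΔKE = ½m(v₂² − v₁²) = 91.52 J.

W ≈ 91.5 J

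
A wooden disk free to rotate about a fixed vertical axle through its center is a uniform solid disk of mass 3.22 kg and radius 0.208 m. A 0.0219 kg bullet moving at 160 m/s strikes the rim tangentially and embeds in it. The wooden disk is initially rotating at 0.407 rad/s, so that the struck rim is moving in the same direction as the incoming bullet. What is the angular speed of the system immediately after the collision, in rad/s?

The axle reaction passes through the axle and exerts no torque about it; angular momentum about the axle is conserved through the impact.
I_p = ½(3.22)(0.208)² = 0.06966 kg·m². Taking the sense of the bullet's angular momentum as positive, L_{bullet} = m v R = (0.0219)(160)(0.208) = 0.7288 kg·m²/s.
L_i = +I_p ω_p + m v R = +(0.06966)(0.407) + 0.7288 = 0.7572 kg·m²/s.
After sticking, I_f = I_p + m R² = 0.06966 + (0.0219)(0.208)² = 0.07060 kg·m².
ω_f = L_i / I_f = 0.7572 / 0.07060 = 10.72 rad/s.

|ω_f| ≈ 10.7 rad/s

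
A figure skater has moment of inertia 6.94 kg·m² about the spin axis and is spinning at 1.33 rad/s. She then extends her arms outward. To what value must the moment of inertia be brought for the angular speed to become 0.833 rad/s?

I₂ ≈ 11.1 kg·m²

With no external torque about the axis, L is conserved: I₁ω₁ = I₂ω₂.
I₂ = I₁ω₁ / ω₂ = (6.94)(1.33) / (0.833) = 11.08 kg·m².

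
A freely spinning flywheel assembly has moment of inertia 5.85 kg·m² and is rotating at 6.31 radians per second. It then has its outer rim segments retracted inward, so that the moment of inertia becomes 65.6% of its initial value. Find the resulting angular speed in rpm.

With no external torque about the axis, L is conserved: I₁ω₁ = I₂ω₂.
I₂ = 0.656 × 5.85 = 3.838 kg·m².
ω₂ = I₁ω₁ / I₂ = (5.850)(6.31 rad/s) / (3.838) = 9.619 rad/s = 91.85 rpm.

ω₂ ≈ 91.9 rpm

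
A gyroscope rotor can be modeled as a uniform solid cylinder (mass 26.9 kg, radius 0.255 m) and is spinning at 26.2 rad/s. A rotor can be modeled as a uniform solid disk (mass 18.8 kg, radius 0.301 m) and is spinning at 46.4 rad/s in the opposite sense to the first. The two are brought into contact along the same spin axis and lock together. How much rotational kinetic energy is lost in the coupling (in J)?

ΔKE lost ≈ 1140 J

No external torque acts about the common axis, so total angular momentum is conserved.
Moments of inertia: I_A = ½(26.9)(0.255)² = 0.8746 kg·m²; I_B = ½(18.8)(0.301)² = 0.8516 kg·m².
Taking A's sense as positive: L = (0.8746)(26.2) − (0.8516)(46.4) = -16.60 kg·m²·rad/s.
Combined I = 0.8746 + 0.8516 = 1.726 kg·m².
ω_f = L / I = -16.60 / 1.726 = -9.618 rad/s.
KE_i = ½ΣIω² = 1217 J; KE_f = ½(1.726)(9.618)² = 79.84 J.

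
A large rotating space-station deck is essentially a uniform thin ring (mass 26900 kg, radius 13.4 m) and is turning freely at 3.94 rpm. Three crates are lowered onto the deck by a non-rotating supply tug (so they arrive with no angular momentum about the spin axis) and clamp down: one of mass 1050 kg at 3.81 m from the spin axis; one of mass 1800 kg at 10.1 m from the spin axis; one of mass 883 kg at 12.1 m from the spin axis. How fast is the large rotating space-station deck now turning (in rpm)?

The added mass arrives with no angular momentum about the spin axis, and any external torque about the spin axis is negligible, so the system's angular momentum is conserved.
I_p = (26900)(13.4)² = 4.830e+06 kg·m².
Added inertia Σmr² = (1050)(3.81)² + (1800)(10.1)² + (883)(12.1)² = 3.281e+05 kg·m²; I_f = 4.830e+06 + 3.281e+05 = 5.158e+06 kg·m².
ω_f = I_p ω_i / I_f = (4.830e+06)(3.94) / 5.158e+06 = 3.689 rpm.

ω_f ≈ 3.69 rpm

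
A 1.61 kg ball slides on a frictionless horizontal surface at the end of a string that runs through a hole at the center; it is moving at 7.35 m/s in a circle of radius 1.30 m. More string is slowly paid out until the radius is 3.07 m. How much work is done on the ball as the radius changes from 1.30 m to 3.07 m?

The only horizontal force on the mass is along the cord (radial), so it exerts no torque about the hole and angular momentum m v r is conserved.
v₂ = v₁ r₁ / r₂ = (7.35)(1.30) / (3.07) = 3.112 m/s.
W = ΔKE = ½m(v₂² − v₁²) = -35.69 J.

W ≈ -35.7 J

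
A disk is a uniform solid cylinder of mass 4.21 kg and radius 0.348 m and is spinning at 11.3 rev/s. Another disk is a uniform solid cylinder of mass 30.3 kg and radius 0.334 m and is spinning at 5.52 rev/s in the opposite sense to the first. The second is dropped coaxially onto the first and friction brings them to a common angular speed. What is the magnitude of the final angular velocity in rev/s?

|ω_f| ≈ 3.32 rev/s

The coupling torques are internal; angular momentum about the shared axis is conserved.
Moments of inertia: I_A = ½(4.21)(0.348)² = 0.2549 kg·m²; I_B = ½(30.3)(0.334)² = 1.690 kg·m².
Taking A's sense as positive: L = (0.2549)(11.3) − (1.690)(5.52) = -6.449 kg·m²·rev/s.
Combined I = 0.2549 + 1.690 = 1.945 kg·m².
ω_f = L / I = -6.449 / 1.945 = -3.315 rev/s.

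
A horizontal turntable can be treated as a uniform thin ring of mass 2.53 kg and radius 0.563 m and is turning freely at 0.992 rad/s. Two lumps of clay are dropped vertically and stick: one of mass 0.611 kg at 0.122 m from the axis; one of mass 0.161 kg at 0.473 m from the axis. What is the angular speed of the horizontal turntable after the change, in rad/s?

ω_f ≈ 0.939 rad/s

The added mass arrives with no angular momentum about the axis, and any external torque about the axis is negligible, so the system's angular momentum is conserved.
I_p = (2.53)(0.563)² = 0.8019 kg·m².
Added inertia Σmr² = (0.611)(0.122)² + (0.161)(0.473)² = 0.04511 kg·m²; I_f = 0.8019 + 0.04511 = 0.8470 kg·m².
ω_f = I_p ω_i / I_f = (0.8019)(0.992) / 0.8470 = 0.9392 rad/s.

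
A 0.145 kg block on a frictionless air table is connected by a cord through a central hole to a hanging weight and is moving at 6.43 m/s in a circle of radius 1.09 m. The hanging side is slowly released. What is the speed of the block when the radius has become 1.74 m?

v₂ ≈ 4.03 m/s

The only horizontal force on the mass is along the cord (radial), so it exerts no torque about the hole and angular momentum m v r is conserved.
v₂ = v₁ r₁ / r₂ = (6.43)(1.09) / (1.74) = 4.028 m/s.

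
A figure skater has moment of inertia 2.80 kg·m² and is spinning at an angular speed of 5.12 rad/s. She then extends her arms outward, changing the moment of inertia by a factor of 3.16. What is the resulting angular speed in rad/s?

ω₂ ≈ 1.62 rad/s

Angular momentum about the spin axis is conserved since the torque about it is zero.
I₂ = 3.16 × 2.80 = 8.848 kg·m².
ω₂ = I₁ω₁ / I₂ = (2.800)(5.12 rad/s) / (8.848) = 1.620 rad/s.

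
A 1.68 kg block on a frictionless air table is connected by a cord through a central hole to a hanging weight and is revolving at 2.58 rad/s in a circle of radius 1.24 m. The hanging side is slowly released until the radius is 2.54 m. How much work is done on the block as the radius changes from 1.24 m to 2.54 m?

The constraining force is radial, so m r² ω about the center is conserved.
ω₂ = ω₁ (r₁/r₂)² = (2.58)(1.24/2.54)² = 0.6149 rad/s.
W = ΔKE = ½m(v₂² − v₁²) = -6.548 J.

W ≈ -6.55 J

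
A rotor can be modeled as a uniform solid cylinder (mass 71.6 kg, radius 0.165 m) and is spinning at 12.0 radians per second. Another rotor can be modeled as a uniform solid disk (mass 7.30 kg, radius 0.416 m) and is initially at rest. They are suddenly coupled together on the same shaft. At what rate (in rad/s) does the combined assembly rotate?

|ω_f| ≈ 7.28 rad/s

The coupling torques are internal; angular momentum about the shared axis is conserved.
Moments of inertia: I_A = ½(71.6)(0.165)² = 0.9747 kg·m²; I_B = ½(7.30)(0.416)² = 0.6317 kg·m².
Taking A's sense as positive: L = (0.9747)(12.0) = 11.70 kg·m²·rad/s.
Combined I = 0.9747 + 0.6317 = 1.606 kg·m².
ω_f = L / I = 11.70 / 1.606 = 7.281 rad/s.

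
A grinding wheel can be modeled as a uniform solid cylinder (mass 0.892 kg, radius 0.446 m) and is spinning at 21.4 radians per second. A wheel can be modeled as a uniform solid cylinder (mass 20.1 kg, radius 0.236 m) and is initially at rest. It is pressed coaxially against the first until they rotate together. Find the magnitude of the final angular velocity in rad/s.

The coupling torques are internal; angular momentum about the shared axis is conserved.
Moments of inertia: I_A = ½(0.892)(0.446)² = 0.08872 kg·m²; I_B = ½(20.1)(0.236)² = 0.5597 kg·m².
Taking A's sense as positive: L = (0.08872)(21.4) = 1.899 kg·m²·rad/s.
Combined I = 0.08872 + 0.5597 = 0.6485 kg·m².
ω_f = L / I = 1.899 / 0.6485 = 2.928 rad/s.

|ω_f| ≈ 2.93 rad/s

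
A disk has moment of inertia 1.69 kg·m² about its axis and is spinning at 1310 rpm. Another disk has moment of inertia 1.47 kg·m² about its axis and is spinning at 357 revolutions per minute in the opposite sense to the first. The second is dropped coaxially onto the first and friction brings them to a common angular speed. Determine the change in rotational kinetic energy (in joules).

No external torque acts about the common axis, so total angular momentum is conserved.
Taking A's sense as positive: L = (1.690)(1310) − (1.470)(357) = 1689 kg·m²·rpm.
Combined I = 1.690 + 1.470 = 3.160 kg·m².
ω_f = L / I = 1689 / 3.160 = 534.5 rpm.
KE_i = ½ΣIω² = 16930 J; KE_f = ½(3.160)(55.98)² = 4951 J.

ΔKE ≈ -12000 J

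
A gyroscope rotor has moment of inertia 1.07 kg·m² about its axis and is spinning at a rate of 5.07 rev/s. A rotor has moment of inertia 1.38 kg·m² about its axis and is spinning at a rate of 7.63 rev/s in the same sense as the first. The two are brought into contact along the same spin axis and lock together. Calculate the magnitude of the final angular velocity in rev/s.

|ω_f| ≈ 6.51 rev/s

No external torque acts about the common axis, so total angular momentum is conserved.
Taking A's sense as positive: L = (1.070)(5.07) + (1.380)(7.63) = 15.95 kg·m²·rev/s.
Combined I = 1.070 + 1.380 = 2.450 kg·m².
ω_f = L / I = 15.95 / 2.450 = 6.512 rev/s.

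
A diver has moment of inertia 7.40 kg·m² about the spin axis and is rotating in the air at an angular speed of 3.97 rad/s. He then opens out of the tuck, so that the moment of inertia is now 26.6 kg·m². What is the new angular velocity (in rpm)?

Angular momentum about the spin axis is conserved since the torque about it is zero.
ω₂ = I₁ω₁ / I₂ = (7.400)(3.97 rad/s) / (26.60) = 1.104 rad/s = 10.55 rpm.

ω₂ ≈ 10.5 rpm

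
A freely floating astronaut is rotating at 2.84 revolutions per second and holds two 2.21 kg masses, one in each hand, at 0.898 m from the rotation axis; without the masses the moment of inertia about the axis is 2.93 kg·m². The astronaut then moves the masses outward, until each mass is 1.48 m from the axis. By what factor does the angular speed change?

No external torque acts about the spin axis, so angular momentum is conserved.
I₁ = 2.93 + 2(2.21)(0.898)² = 6.494 kg·m²; I₂ = 2.93 + 2(2.21)(1.48)² = 12.61 kg·m².
ω₂/ω₁ = I₁/I₂ = 6.494 / 12.61 = 0.5149.

ω₂/ω₁ ≈ 0.515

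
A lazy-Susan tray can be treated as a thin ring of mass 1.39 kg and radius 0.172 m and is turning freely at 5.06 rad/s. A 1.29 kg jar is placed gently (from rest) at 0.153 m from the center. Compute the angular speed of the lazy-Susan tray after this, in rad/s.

ω_f ≈ 2.92 rad/s

No external torque acts about the center; L_before = L_after.
I_p = (1.39)(0.172)² = 0.04112 kg·m².
Added inertia Σmr² = (1.29)(0.153)² = 0.03020 kg·m²; I_f = 0.04112 + 0.03020 = 0.07132 kg·m².
ω_f = I_p ω_i / I_f = (0.04112)(5.06) / 0.07132 = 2.918 rad/s.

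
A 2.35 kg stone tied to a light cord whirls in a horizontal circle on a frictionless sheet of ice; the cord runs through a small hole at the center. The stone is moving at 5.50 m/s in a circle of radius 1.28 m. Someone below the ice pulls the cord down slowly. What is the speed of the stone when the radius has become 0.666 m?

The only horizontal force on the mass is along the cord (radial), so it exerts no torque about the hole and angular momentum m v r is conserved.
v₂ = v₁ r₁ / r₂ = (5.50)(1.28) / (0.666) = 10.57 m/s.

v₂ ≈ 10.6 m/s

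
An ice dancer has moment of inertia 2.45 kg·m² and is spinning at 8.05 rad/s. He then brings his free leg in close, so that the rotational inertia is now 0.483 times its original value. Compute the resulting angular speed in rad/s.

With no external torque about the axis, L is conserved: I₁ω₁ = I₂ω₂.
I₂ = 0.483 × 2.45 = 1.183 kg·m².
ω₂ = I₁ω₁ / I₂ = (2.450)(8.05 rad/s) / (1.183) = 16.67 rad/s.

ω₂ ≈ 16.7 rad/s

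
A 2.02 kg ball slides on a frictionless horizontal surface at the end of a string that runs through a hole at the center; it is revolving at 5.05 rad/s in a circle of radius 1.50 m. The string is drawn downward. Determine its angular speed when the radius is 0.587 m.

ω₂ ≈ 33.0 rad/s

The constraining force is radial, so m r² ω about the center is conserved.
ω₂ = ω₁ (r₁/r₂)² = (5.05)(1.50/0.587)² = 32.98 rad/s.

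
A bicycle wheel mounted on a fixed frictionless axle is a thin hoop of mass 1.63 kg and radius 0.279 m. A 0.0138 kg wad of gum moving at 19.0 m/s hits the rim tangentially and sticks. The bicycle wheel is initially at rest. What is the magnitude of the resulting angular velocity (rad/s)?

The axle reaction passes through the axle and exerts no torque about it; angular momentum about the axle is conserved through the impact.
I_p = (1.63)(0.279)² = 0.1269 kg·m². Taking the sense of the wad of gum's angular momentum as positive, L_{wad} = m v R = (0.0138)(19.0)(0.279) = 0.07315 kg·m²/s.
L_i = 0 + 0.07315 = 0.07315 kg·m²/s.
After sticking, I_f = I_p + m R² = 0.1269 + (0.0138)(0.279)² = 0.1280 kg·m².
ω_f = L_i / I_f = 0.07315 / 0.1280 = 0.5717 rad/s.

|ω_f| ≈ 0.572 rad/s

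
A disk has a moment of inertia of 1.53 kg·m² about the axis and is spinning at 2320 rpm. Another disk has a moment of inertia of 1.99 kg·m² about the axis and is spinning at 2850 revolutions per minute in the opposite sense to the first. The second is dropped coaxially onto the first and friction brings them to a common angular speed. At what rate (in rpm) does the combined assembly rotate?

|ω_f| ≈ 603 rpm

The coupling torques are internal; angular momentum about the shared axis is conserved.
Taking A's sense as positive: L = (1.530)(2320) − (1.990)(2850) = -2122 kg·m²·rpm.
Combined I = 1.530 + 1.990 = 3.520 kg·m².
ω_f = L / I = -2122 / 3.520 = -602.8 rpm.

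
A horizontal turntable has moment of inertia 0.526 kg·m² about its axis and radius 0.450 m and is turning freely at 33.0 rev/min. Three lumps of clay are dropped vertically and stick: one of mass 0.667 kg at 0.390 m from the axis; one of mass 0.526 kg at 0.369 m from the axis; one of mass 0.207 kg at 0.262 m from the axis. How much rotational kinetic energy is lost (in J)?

energy lost ≈ 0.825 J

The added mass arrives with no angular momentum about the axis, and any external torque about the axis is negligible, so the system's angular momentum is conserved.
Added inertia Σmr² = (0.667)(0.390)² + (0.526)(0.369)² + (0.207)(0.262)² = 0.1873 kg·m²; I_f = 0.5260 + 0.1873 = 0.7133 kg·m².
ω_f = I_p ω_i / I_f = (0.5260)(33.0) / 0.7133 = 24.34 rpm.
KE_i = ½(0.5260)(3.456 rad/s)² = 3.141 J; KE_f = ½(0.7133)(2.548)² = 2.316 J.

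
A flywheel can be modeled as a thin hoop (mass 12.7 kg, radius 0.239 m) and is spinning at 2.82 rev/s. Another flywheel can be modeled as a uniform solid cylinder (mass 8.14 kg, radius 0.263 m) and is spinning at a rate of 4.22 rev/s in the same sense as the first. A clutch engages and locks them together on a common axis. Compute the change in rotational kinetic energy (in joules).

ΔKE ≈ -7.85 J

No external torque acts about the common axis, so total angular momentum is conserved.
Moments of inertia: I_A = (12.7)(0.239)² = 0.7254 kg·m²; I_B = ½(8.14)(0.263)² = 0.2815 kg·m².
Taking A's sense as positive: L = (0.7254)(2.82) + (0.2815)(4.22) = 3.234 kg·m²·rev/s.
Combined I = 0.7254 + 0.2815 = 1.007 kg·m².
ω_f = L / I = 3.234 / 1.007 = 3.211 rev/s.
KE_i = ½ΣIω² = 212.8 J; KE_f = ½(1.007)(20.18)² = 205.0 J.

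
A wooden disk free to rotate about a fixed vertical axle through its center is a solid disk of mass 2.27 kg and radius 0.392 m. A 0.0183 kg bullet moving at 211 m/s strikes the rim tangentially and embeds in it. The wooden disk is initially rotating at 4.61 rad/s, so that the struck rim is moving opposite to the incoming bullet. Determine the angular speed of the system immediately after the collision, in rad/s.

The axle reaction passes through the axle and exerts no torque about it; angular momentum about the axle is conserved through the impact.
I_p = ½(2.27)(0.392)² = 0.1744 kg·m². Taking the sense of the bullet's angular momentum as positive, L_{bullet} = m v R = (0.0183)(211)(0.392) = 1.514 kg·m²/s.
L_i = −I_p ω_p + m v R = −(0.1744)(4.61) + 1.514 = 0.7096 kg·m²/s.
After sticking, I_f = I_p + m R² = 0.1744 + (0.0183)(0.392)² = 0.1772 kg·m².
ω_f = L_i / I_f = 0.7096 / 0.1772 = 4.004 rad/s.

|ω_f| ≈ 4.00 rad/s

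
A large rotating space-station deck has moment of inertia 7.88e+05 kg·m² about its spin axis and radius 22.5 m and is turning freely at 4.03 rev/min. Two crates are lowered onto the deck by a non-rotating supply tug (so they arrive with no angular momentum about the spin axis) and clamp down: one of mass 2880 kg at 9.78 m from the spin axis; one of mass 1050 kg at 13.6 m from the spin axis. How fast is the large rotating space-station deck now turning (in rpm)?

No external torque acts about the spin axis; L_before = L_after.
Added inertia Σmr² = (2880)(9.78)² + (1050)(13.6)² = 4.697e+05 kg·m²; I_f = 7.880e+05 + 4.697e+05 = 1.258e+06 kg·m².
ω_f = I_p ω_i / I_f = (7.880e+05)(4.03) / 1.258e+06 = 2.525 rpm.

ω_f ≈ 2.53 rpm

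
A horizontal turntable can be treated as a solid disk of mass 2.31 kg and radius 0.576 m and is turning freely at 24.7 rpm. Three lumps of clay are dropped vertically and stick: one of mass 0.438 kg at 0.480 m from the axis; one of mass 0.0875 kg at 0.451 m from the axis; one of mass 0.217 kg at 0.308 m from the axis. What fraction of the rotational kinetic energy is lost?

fraction ≈ 0.267

No external torque acts about the axis; L_before = L_after.
I_p = ½(2.31)(0.576)² = 0.3832 kg·m².
Added inertia Σmr² = (0.438)(0.480)² + (0.0875)(0.451)² + (0.217)(0.308)² = 0.1393 kg·m²; I_f = 0.3832 + 0.1393 = 0.5225 kg·m².
ω_f = I_p ω_i / I_f = (0.3832)(24.7) / 0.5225 = 18.11 rpm.
KE_i = ½(0.3832)(2.587 rad/s)² = 1.282 J; KE_f = ½(0.5225)(1.897)² = 0.9401 J.
Fraction lost = 0.2666.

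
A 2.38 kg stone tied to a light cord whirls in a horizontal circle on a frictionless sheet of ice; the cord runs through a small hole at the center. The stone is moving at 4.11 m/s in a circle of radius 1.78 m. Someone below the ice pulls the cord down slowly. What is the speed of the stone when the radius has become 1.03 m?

v₂ ≈ 7.10 m/s

The only horizontal force on the mass is along the cord (radial), so it exerts no torque about the hole and angular momentum m v r is conserved.
v₂ = v₁ r₁ / r₂ = (4.11)(1.78) / (1.03) = 7.103 m/s.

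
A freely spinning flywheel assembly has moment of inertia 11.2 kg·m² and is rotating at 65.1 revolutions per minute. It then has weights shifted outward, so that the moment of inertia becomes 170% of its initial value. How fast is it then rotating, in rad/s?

Angular momentum about the spin axis is conserved since the torque about it is zero.
I₂ = 1.70 × 11.2 = 19.04 kg·m².
ω₂ = I₁ω₁ / I₂ = (11.20)(65.1 rpm) / (19.04) = 38.29 rpm = 4.010 rad/s.

ω₂ ≈ 4.01 rad/s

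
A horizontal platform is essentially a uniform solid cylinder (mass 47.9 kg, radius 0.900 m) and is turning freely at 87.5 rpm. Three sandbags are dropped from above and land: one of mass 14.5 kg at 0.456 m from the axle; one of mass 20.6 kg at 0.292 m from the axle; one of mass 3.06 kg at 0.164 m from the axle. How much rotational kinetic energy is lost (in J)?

The added mass arrives with no angular momentum about the axle, and any external torque about the axle is negligible, so the system's angular momentum is conserved.
I_p = ½(47.9)(0.900)² = 19.40 kg·m².
Added inertia Σmr² = (14.5)(0.456)² + (20.6)(0.292)² + (3.06)(0.164)² = 4.854 kg·m²; I_f = 19.40 + 4.854 = 24.25 kg·m².
ω_f = I_p ω_i / I_f = (19.40)(87.5) / 24.25 = 69.99 rpm.
KE_i = ½(19.40)(9.163 rad/s)² = 814.4 J; KE_f = ½(24.25)(7.329)² = 651.4 J.

energy lost ≈ 163 J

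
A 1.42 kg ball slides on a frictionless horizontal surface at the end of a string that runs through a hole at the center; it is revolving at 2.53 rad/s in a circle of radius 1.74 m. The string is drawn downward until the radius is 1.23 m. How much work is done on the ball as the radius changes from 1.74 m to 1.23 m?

W ≈ 13.8 J

No torque about the axis ⇒ m r₁² ω₁ = m r₂² ω₂.
ω₂ = ω₁ (r₁/r₂)² = (2.53)(1.74/1.23)² = 5.063 rad/s.
W = ΔKE = ½m(v₂² − v₁²) = 13.78 J.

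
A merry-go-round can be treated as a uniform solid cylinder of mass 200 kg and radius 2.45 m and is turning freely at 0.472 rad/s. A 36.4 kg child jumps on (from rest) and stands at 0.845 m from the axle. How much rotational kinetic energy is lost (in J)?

The added mass arrives with no angular momentum about the axle, and any external torque about the axle is negligible, so the system's angular momentum is conserved.
I_p = ½(200)(2.45)² = 600.3 kg·m².
Added inertia Σmr² = (36.4)(0.845)² = 25.99 kg·m²; I_f = 600.3 + 25.99 = 626.2 kg·m².
ω_f = I_p ω_i / I_f = (600.3)(0.472) / 626.2 = 0.4524 rad/s.
KE_i = ½(600.3)(0.4720 rad/s)² = 66.86 J; KE_f = ½(626.2)(0.4524)² = 64.09 J.

energy lost ≈ 2.77 J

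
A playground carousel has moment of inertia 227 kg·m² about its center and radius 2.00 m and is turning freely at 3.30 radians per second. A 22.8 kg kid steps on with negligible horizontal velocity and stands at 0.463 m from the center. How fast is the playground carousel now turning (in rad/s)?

ω_f ≈ 3.23 rad/s

The added mass arrives with no angular momentum about the center, and any external torque about the center is negligible, so the system's angular momentum is conserved.
Added inertia Σmr² = (22.8)(0.463)² = 4.888 kg·m²; I_f = 227.0 + 4.888 = 231.9 kg·m².
ω_f = I_p ω_i / I_f = (227.0)(3.30) / 231.9 = 3.230 rad/s.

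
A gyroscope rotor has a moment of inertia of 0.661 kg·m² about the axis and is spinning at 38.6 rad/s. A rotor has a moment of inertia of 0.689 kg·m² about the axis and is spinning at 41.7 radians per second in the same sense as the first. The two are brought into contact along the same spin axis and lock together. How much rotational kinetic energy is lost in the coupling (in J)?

ΔKE lost ≈ 1.62 J

No external torque acts about the common axis, so total angular momentum is conserved.
Taking A's sense as positive: L = (0.6610)(38.6) + (0.6890)(41.7) = 54.25 kg·m²·rad/s.
Combined I = 0.6610 + 0.6890 = 1.350 kg·m².
ω_f = L / I = 54.25 / 1.350 = 40.18 rad/s.
KE_i = ½ΣIω² = 1091 J; KE_f = ½(1.350)(40.18)² = 1090 J.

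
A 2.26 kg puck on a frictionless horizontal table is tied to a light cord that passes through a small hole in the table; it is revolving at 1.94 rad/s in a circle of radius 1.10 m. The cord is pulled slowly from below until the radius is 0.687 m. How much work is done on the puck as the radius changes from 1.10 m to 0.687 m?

W ≈ 8.05 J

No torque about the axis ⇒ m r₁² ω₁ = m r₂² ω₂.
ω₂ = ω₁ (r₁/r₂)² = (1.94)(1.10/0.687)² = 4.974 rad/s.
W = ΔKE = ½m(v₂² − v₁²) = 8.047 J.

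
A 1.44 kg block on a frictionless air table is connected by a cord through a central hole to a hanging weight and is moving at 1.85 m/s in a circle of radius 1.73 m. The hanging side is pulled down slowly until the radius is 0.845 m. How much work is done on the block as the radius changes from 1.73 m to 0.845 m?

W ≈ 7.86 J

Central (radial) force ⇒ zero torque about the center ⇒ m v r is constant.
v₂ = v₁ r₁ / r₂ = (1.85)(1.73) / (0.845) = 3.788 m/s.
W = ΔKE = ½m(v₂² − v₁²) = 7.865 J.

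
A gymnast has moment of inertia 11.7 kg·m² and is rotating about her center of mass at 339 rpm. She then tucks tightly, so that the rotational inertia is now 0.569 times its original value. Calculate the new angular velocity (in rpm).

ω₂ ≈ 596 rpm

No external torque acts about the spin axis, so angular momentum is conserved.
I₂ = 0.569 × 11.7 = 6.657 kg·m².
ω₂ = I₁ω₁ / I₂ = (11.70)(339 rpm) / (6.657) = 595.8 rpm.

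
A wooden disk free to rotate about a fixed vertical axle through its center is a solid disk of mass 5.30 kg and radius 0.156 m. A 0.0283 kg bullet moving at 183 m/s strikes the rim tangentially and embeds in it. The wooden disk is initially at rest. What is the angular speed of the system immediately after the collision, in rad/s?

The axle reaction passes through the axle and exerts no torque about it; angular momentum about the axle is conserved through the impact.
I_p = ½(5.30)(0.156)² = 0.06449 kg·m². Taking the sense of the bullet's angular momentum as positive, L_{bullet} = m v R = (0.0283)(183)(0.156) = 0.8079 kg·m²/s.
L_i = 0 + 0.8079 = 0.8079 kg·m²/s.
After sticking, I_f = I_p + m R² = 0.06449 + (0.0283)(0.156)² = 0.06518 kg·m².
ω_f = L_i / I_f = 0.8079 / 0.06518 = 12.40 rad/s.

|ω_f| ≈ 12.4 rad/s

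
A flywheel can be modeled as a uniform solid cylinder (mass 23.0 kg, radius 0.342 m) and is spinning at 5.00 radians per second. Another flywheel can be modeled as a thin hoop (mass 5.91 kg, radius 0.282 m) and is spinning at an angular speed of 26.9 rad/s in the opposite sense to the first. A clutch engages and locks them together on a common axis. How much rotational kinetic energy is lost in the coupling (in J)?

The coupling torques are internal; angular momentum about the shared axis is conserved.
Moments of inertia: I_A = ½(23.0)(0.342)² = 1.345 kg·m²; I_B = (5.91)(0.282)² = 0.4700 kg·m².
Taking A's sense as positive: L = (1.345)(5.00) − (0.4700)(26.9) = -5.917 kg·m²·rad/s.
Combined I = 1.345 + 0.4700 = 1.815 kg·m².
ω_f = L / I = -5.917 / 1.815 = -3.260 rad/s.
KE_i = ½ΣIω² = 186.9 J; KE_f = ½(1.815)(3.260)² = 9.645 J.

ΔKE lost ≈ 177 J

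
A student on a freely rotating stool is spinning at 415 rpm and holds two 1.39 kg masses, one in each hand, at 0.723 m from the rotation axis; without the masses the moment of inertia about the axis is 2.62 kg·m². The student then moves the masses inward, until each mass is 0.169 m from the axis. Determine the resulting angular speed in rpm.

ω₂ ≈ 626 rpm

With no external torque about the axis, L is conserved: I₁ω₁ = I₂ω₂.
I₁ = 2.62 + 2(1.39)(0.723)² = 4.073 kg·m²; I₂ = 2.62 + 2(1.39)(0.169)² = 2.699 kg·m².
ω₂ = I₁ω₁ / I₂ = (4.073)(415 rpm) / (2.699) = 626.2 rpm.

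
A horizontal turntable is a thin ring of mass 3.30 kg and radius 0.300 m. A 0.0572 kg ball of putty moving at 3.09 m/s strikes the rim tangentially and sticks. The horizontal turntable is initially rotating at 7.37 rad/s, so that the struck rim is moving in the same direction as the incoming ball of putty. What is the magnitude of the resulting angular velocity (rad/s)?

The axle reaction passes through the axle and exerts no torque about it; angular momentum about the axle is conserved through the impact.
I_p = (3.30)(0.300)² = 0.2970 kg·m². Taking the sense of the ball of putty's angular momentum as positive, L_{ball} = m v R = (0.0572)(3.09)(0.300) = 0.05302 kg·m²/s.
L_i = +I_p ω_p + m v R = +(0.2970)(7.37) + 0.05302 = 2.242 kg·m²/s.
After sticking, I_f = I_p + m R² = 0.2970 + (0.0572)(0.300)² = 0.3021 kg·m².
ω_f = L_i / I_f = 2.242 / 0.3021 = 7.420 rad/s.

|ω_f| ≈ 7.42 rad/s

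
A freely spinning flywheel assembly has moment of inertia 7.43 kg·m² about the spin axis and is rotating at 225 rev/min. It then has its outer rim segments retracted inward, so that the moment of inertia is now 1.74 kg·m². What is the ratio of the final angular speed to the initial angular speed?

ω₂/ω₁ ≈ 4.27

Angular momentum about the spin axis is conserved since the torque about it is zero.
ω₂/ω₁ = I₁/I₂ = 7.430 / 1.740 = 4.270.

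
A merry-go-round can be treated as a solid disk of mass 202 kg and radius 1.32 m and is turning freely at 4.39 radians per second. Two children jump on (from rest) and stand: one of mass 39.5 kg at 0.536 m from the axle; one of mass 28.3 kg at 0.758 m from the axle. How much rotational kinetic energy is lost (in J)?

energy lost ≈ 230 J

The added mass arrives with no angular momentum about the axle, and any external torque about the axle is negligible, so the system's angular momentum is conserved.
I_p = ½(202)(1.32)² = 176.0 kg·m².
Added inertia Σmr² = (39.5)(0.536)² + (28.3)(0.758)² = 27.61 kg·m²; I_f = 176.0 + 27.61 = 203.6 kg·m².
ω_f = I_p ω_i / I_f = (176.0)(4.39) / 203.6 = 3.795 rad/s.
KE_i = ½(176.0)(4.390 rad/s)² = 1696 J; KE_f = ½(203.6)(3.795)² = 1466 J.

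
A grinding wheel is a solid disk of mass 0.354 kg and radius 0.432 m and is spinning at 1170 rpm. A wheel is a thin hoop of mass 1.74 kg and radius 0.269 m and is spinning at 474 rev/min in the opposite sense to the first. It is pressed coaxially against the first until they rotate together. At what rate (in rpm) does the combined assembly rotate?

No external torque acts about the common axis, so total angular momentum is conserved.
Moments of inertia: I_A = ½(0.354)(0.432)² = 0.03303 kg·m²; I_B = (1.74)(0.269)² = 0.1259 kg·m².
Taking A's sense as positive: L = (0.03303)(1170) − (0.1259)(474) = -21.03 kg·m²·rpm.
Combined I = 0.03303 + 0.1259 = 0.1589 kg·m².
ω_f = L / I = -21.03 / 0.1589 = -132.3 rpm.

|ω_f| ≈ 132 rpm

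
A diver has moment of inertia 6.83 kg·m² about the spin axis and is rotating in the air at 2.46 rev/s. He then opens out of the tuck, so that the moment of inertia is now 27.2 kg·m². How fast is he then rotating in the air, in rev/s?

With no external torque about the axis, L is conserved: I₁ω₁ = I₂ω₂.
ω₂ = I₁ω₁ / I₂ = (6.830)(2.46 rev/s) / (27.20) = 0.6177 rev/s.

ω₂ ≈ 0.618 rev/s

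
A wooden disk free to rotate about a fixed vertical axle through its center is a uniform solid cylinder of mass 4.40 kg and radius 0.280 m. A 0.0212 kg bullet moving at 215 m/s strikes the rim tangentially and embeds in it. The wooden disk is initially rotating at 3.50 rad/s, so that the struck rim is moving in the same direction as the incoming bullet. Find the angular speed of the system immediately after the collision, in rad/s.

About the axle the impulsive forces during the collision are internal, so angular momentum about that axis is conserved.
I_p = ½(4.40)(0.280)² = 0.1725 kg·m². Taking the sense of the bullet's angular momentum as positive, L_{bullet} = m v R = (0.0212)(215)(0.280) = 1.276 kg·m²/s.
L_i = +I_p ω_p + m v R = +(0.1725)(3.50) + 1.276 = 1.880 kg·m²/s.
After sticking, I_f = I_p + m R² = 0.1725 + (0.0212)(0.280)² = 0.1741 kg·m².
ω_f = L_i / I_f = 1.880 / 0.1741 = 10.80 rad/s.

|ω_f| ≈ 10.8 rad/s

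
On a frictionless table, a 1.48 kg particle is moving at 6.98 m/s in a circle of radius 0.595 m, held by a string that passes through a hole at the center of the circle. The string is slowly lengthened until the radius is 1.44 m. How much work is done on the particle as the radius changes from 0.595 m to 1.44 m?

Central (radial) force ⇒ zero torque about the center ⇒ m v r is constant.
v₂ = v₁ r₁ / r₂ = (6.98)(0.595) / (1.44) = 2.884 m/s.
W = ΔKE = ½m(v₂² − v₁²) = -29.90 J.

W ≈ -29.9 J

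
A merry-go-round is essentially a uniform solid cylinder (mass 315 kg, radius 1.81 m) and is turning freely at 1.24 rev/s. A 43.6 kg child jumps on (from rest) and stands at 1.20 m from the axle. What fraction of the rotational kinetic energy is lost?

No external torque acts about the axle; L_before = L_after.
I_p = ½(315)(1.81)² = 516.0 kg·m².
Added inertia Σmr² = (43.6)(1.20)² = 62.78 kg·m²; I_f = 516.0 + 62.78 = 578.8 kg·m².
ω_f = I_p ω_i / I_f = (516.0)(1.24) / 578.8 = 1.105 rev/s.
KE_i = ½(516.0)(7.791 rad/s)² = 15660 J; KE_f = ½(578.8)(6.946)² = 13960 J.
Fraction lost = 0.1085.

fraction ≈ 0.108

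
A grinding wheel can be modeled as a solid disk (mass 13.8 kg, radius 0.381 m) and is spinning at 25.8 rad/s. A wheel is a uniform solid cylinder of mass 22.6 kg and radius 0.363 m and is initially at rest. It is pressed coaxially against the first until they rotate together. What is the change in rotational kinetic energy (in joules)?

ΔKE ≈ -199 J

The coupling torques are internal; angular momentum about the shared axis is conserved.
Moments of inertia: I_A = ½(13.8)(0.381)² = 1.002 kg·m²; I_B = ½(22.6)(0.363)² = 1.489 kg·m².
Taking A's sense as positive: L = (1.002)(25.8) = 25.84 kg·m²·rad/s.
Combined I = 1.002 + 1.489 = 2.491 kg·m².
ω_f = L / I = 25.84 / 2.491 = 10.38 rad/s.
KE_i = ½ΣIω² = 333.4 J; KE_f = ½(2.491)(10.38)² = 134.1 J.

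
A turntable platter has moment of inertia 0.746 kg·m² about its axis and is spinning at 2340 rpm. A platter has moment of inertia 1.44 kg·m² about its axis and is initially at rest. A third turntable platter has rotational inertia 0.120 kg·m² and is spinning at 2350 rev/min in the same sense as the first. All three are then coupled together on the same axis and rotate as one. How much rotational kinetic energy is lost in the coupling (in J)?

The coupling torques are internal; angular momentum about the shared axis is conserved.
Taking A's sense as positive: L = (0.7460)(2340) + (0.1200)(2350) = 2028 kg·m²·rpm.
Combined I = 0.7460 + 1.440 + 0.1200 = 2.306 kg·m².
ω_f = L / I = 2028 / 2.306 = 879.3 rpm.
KE_i = ½ΣIω² = 26030 J; KE_f = ½(2.306)(92.08)² = 9776 J.

ΔKE lost ≈ 16300 J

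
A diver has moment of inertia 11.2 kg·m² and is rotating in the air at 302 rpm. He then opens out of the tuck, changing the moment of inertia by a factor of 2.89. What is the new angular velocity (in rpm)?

Angular momentum about the spin axis is conserved since the torque about it is zero.
I₂ = 2.89 × 11.2 = 32.37 kg·m².
ω₂ = I₁ω₁ / I₂ = (11.20)(302 rpm) / (32.37) = 104.5 rpm.

ω₂ ≈ 104 rpm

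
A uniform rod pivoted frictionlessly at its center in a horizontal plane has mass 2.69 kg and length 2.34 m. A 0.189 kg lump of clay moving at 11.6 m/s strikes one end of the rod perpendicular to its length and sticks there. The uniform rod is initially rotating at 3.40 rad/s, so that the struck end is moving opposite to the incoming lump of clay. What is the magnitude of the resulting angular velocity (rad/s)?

About the pivot the impulsive forces during the collision are internal, so angular momentum about that axis is conserved.
I_p = (1/12)(2.69)(2.34)² = 1.227 kg·m². Taking the sense of the lump of clay's angular momentum as positive, L_{lump} = m v R = (0.189)(11.6)(2.34/2) = 2.565 kg·m²/s.
L_i = −I_p ω_p + m v R = −(1.227)(3.40) + 2.565 = -1.608 kg·m²/s.
After sticking, I_f = I_p + m R² = 1.227 + (0.189)(2.34/2)² = 1.486 kg·m².
ω_f = L_i / I_f = -1.608 / 1.486 = -1.082 rad/s.

|ω_f| ≈ 1.08 rad/s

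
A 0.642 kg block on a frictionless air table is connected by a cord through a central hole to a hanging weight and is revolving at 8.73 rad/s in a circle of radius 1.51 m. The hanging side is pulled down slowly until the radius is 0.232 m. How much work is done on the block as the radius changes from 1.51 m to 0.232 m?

W ≈ 2310 J

No torque about the axis ⇒ m r₁² ω₁ = m r₂² ω₂.
ω₂ = ω₁ (r₁/r₂)² = (8.73)(1.51/0.232)² = 369.8 rad/s.
W = ΔKE = ½m(v₂² − v₁²) = 2307 J.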